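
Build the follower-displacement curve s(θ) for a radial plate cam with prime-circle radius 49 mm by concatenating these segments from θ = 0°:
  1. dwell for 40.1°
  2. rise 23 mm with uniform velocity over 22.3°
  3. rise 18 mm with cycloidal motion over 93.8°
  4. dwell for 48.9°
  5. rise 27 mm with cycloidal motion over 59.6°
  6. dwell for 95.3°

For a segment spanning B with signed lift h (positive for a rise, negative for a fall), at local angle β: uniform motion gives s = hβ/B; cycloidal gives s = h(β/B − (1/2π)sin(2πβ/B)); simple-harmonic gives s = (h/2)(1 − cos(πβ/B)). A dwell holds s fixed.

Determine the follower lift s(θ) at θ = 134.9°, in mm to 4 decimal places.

seg 1 [0°–40.1°] dwell: s stays 0.0000
seg 2 [40.1°–62.4°] uniform, h=23: full span → s += 23 → s = 23.0000
seg 3 [62.4°–156.2°] cycloidal, h=18: θ=134.9° here. β=72.5, B=93.8. 18·(0.7729 − sin(2π·0.7729)/(2π)) = 16.7477 → s = 39.7477

39.7477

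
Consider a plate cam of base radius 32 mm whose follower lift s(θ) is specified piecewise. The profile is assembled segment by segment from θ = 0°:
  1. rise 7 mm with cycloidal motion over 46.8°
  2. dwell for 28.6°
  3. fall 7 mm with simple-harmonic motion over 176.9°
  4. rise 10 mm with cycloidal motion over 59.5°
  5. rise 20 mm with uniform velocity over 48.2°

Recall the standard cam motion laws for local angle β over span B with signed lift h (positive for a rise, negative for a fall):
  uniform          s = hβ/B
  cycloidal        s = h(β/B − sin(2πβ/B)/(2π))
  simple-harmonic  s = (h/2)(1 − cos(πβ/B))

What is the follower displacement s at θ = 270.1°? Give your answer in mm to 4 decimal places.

seg 1 [0°–46.8°] cycloidal, h=7: full span → s += 7 → s = 7.0000
seg 2 [46.8°–75.4°] dwell: s stays 7.0000
seg 3 [75.4°–252.3°] simple-harmonic, h=-7: full span → s += -7 → s = 0.0000
seg 4 [252.3°–311.8°] cycloidal, h=10: θ=270.1° here. β=17.8, B=59.5. 10·(0.2992 − sin(2π·0.2992)/(2π)) = 1.4754 → s = 1.4754

1.4754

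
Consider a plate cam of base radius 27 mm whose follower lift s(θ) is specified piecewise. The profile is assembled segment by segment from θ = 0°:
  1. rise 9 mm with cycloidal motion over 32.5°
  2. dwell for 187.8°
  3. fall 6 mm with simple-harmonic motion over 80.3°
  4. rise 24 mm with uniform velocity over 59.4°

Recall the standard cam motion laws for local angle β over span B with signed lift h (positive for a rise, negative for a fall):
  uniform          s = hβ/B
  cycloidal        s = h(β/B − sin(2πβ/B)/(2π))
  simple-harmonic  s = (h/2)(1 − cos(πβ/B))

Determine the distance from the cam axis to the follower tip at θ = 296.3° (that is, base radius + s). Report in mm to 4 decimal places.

seg 1 [0°–32.5°] cycloidal, h=9: full span → s += 9 → s = 9.0000
seg 2 [32.5°–220.3°] dwell: s stays 9.0000
seg 3 [220.3°–300.6°] simple-harmonic, h=-6: θ=296.3° here. β=76, B=80.3. -6/2·(1 − cos(π·0.9465)) = -5.9576 → s = 3.0424
radial distance = base radius + s = 27 + 3.0424 = 30.0424

30.0424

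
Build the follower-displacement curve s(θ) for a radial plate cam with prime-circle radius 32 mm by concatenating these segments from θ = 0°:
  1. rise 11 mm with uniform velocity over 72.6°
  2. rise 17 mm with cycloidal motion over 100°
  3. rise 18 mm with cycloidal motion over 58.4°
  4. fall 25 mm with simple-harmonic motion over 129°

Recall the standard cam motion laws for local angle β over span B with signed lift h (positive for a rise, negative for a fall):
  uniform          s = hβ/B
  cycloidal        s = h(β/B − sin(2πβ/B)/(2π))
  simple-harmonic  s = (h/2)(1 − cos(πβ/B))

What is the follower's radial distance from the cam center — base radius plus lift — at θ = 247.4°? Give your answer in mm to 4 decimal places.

seg 1 [0°–72.6°] uniform, h=11: full span → s += 11 → s = 11.0000
seg 2 [72.6°–172.6°] cycloidal, h=17: full span → s += 17 → s = 28.0000
seg 3 [172.6°–231°] cycloidal, h=18: full span → s += 18 → s = 46.0000
seg 4 [231°–360°] simple-harmonic, h=-25: θ=247.4° here. β=16.4, B=129. -25/2·(1 − cos(π·0.1271)) = -0.9838 → s = 45.0162
radial distance = base radius + s = 32 + 45.0162 = 77.0162

77.0162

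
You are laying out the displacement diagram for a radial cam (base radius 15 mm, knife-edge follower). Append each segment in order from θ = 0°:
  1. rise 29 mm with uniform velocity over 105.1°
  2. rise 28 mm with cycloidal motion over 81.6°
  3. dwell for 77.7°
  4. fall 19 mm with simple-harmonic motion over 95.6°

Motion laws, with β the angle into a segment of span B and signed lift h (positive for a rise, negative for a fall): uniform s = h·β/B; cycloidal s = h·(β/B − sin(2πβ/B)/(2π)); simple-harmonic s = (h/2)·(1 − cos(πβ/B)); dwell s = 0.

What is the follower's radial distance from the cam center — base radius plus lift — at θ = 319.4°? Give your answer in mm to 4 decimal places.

seg 1 [0°–105.1°] uniform, h=29: full span → s += 29 → s = 29.0000
seg 2 [105.1°–186.7°] cycloidal, h=28: full span → s += 28 → s = 57.0000
seg 3 [186.7°–264.4°] dwell: s stays 57.0000
seg 4 [264.4°–360°] simple-harmonic, h=-19: θ=319.4° here. β=55, B=95.6. -19/2·(1 − cos(π·0.5753)) = -11.7268 → s = 45.2732
radial distance = base radius + s = 15 + 45.2732 = 60.2732

60.2732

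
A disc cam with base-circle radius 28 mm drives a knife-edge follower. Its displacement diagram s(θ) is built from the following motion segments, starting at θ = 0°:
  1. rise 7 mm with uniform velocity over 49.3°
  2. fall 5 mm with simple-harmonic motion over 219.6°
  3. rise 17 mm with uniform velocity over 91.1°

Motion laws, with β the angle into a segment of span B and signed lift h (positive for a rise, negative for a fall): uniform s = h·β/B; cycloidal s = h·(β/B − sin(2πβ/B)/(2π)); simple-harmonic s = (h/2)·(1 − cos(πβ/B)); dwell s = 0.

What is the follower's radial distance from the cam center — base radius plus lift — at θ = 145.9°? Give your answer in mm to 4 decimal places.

seg 1 [0°–49.3°] uniform, h=7: full span → s += 7 → s = 7.0000
seg 2 [49.3°–268.9°] simple-harmonic, h=-5: θ=145.9° here. β=96.6, B=219.6. -5/2·(1 − cos(π·0.4399)) = -2.0307 → s = 4.9693
radial distance = base radius + s = 28 + 4.9693 = 32.9693

32.9693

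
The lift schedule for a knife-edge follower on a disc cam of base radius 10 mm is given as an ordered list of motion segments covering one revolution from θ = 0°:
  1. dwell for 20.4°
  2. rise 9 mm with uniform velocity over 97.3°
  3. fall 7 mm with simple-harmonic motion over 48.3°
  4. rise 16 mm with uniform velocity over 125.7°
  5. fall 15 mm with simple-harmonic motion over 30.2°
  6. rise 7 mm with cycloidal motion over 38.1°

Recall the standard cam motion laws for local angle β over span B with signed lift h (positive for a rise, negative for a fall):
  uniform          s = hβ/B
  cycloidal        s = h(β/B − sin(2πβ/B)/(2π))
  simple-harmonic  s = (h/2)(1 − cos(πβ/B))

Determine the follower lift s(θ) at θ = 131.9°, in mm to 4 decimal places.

seg 1 [0°–20.4°] dwell: s stays 0.0000
seg 2 [20.4°–117.7°] uniform, h=9: full span → s += 9 → s = 9.0000
seg 3 [117.7°–166°] simple-harmonic, h=-7: θ=131.9° here. β=14.2, B=48.3. -7/2·(1 − cos(π·0.2940)) = -1.3897 → s = 7.6103

7.6103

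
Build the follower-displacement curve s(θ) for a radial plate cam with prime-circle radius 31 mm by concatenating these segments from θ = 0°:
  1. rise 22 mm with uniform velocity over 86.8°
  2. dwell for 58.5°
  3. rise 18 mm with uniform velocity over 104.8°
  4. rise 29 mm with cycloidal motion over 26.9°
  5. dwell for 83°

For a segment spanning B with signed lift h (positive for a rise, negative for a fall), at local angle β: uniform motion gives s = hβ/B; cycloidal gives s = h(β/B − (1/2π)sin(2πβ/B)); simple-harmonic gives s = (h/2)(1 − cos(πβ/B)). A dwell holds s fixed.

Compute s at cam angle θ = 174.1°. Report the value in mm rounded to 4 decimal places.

seg 1 [0°–86.8°] uniform, h=22: full span → s += 22 → s = 22.0000
seg 2 [86.8°–145.3°] dwell: s stays 22.0000
seg 3 [145.3°–250.1°] uniform, h=18: θ=174.1° here. β=28.8, B=104.8. 18·28.8/104.8 = 4.9466 → s = 26.9466

26.9466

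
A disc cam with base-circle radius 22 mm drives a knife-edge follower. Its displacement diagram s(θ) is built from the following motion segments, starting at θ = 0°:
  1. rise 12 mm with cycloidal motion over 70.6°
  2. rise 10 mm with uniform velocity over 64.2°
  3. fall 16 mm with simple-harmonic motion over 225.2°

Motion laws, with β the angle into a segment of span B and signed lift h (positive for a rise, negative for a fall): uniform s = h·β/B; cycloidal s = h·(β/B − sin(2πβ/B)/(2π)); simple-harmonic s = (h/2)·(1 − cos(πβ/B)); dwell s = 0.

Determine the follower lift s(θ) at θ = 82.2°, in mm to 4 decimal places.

seg 1 [0°–70.6°] cycloidal, h=12: full span → s += 12 → s = 12.0000
seg 2 [70.6°–134.8°] uniform, h=10: θ=82.2° here. β=11.6, B=64.2. 10·11.6/64.2 = 1.8069 → s = 13.8069

13.8069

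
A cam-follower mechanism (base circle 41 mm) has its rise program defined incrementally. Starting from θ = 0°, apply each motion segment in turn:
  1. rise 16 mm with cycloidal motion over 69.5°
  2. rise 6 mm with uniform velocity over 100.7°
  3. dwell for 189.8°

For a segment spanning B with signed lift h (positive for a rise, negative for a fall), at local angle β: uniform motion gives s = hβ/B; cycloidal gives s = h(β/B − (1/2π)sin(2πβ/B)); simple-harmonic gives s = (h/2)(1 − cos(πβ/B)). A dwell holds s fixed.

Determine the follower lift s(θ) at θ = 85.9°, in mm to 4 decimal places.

seg 1 [0°–69.5°] cycloidal, h=16: full span → s += 16 → s = 16.0000
seg 2 [69.5°–170.2°] uniform, h=6: θ=85.9° here. β=16.4, B=100.7. 6·16.4/100.7 = 0.9772 → s = 16.9772

16.9772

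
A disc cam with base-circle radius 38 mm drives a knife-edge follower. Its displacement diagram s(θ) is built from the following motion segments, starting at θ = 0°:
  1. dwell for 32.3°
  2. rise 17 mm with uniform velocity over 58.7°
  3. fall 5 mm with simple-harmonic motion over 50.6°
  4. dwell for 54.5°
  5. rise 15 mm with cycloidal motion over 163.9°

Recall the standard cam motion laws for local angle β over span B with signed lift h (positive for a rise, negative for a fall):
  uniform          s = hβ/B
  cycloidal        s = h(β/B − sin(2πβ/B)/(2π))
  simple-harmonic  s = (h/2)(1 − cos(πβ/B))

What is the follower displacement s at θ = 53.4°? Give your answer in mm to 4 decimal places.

seg 1 [0°–32.3°] dwell: s stays 0.0000
seg 2 [32.3°–91°] uniform, h=17: θ=53.4° here. β=21.1, B=58.7. 17·21.1/58.7 = 6.1107 → s = 6.1107

6.1107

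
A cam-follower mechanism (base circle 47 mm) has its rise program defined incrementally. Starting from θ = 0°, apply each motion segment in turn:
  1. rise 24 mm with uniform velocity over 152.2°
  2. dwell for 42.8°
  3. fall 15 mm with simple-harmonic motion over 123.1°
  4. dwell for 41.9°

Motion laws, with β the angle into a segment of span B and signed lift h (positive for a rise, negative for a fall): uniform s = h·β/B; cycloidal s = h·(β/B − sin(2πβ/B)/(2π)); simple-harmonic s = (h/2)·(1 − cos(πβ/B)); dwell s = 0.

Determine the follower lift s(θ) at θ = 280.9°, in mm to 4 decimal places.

seg 1 [0°–152.2°] uniform, h=24: full span → s += 24 → s = 24.0000
seg 2 [152.2°–195°] dwell: s stays 24.0000
seg 3 [195°–318.1°] simple-harmonic, h=-15: θ=280.9° here. β=85.9, B=123.1. -15/2·(1 − cos(π·0.6978)) = -11.8665 → s = 12.1335

12.1335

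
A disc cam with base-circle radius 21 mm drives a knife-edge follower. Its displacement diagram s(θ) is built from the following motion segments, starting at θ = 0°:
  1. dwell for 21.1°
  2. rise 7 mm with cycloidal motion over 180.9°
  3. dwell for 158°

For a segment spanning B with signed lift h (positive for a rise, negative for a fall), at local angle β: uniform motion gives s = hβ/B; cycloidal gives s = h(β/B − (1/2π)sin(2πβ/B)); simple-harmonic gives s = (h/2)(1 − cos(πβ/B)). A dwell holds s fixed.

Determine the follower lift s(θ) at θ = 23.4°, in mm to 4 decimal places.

seg 1 [0°–21.1°] dwell: s stays 0.0000
seg 2 [21.1°–202°] cycloidal, h=7: θ=23.4° here. β=2.3, B=180.9. 7·(0.0127 − sin(2π·0.0127)/(2π)) = 0.0001 → s = 0.0001

0.0001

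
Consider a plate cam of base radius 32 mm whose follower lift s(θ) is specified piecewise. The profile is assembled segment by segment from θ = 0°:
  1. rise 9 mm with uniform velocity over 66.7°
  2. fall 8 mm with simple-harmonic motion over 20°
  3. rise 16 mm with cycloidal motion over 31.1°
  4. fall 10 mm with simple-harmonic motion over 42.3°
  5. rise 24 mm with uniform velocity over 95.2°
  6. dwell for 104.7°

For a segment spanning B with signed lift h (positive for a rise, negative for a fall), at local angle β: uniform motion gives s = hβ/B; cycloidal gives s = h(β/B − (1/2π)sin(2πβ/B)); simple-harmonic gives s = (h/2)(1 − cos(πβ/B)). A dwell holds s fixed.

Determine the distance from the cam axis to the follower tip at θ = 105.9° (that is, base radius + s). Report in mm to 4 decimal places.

seg 1 [0°–66.7°] uniform, h=9: full span → s += 9 → s = 9.0000
seg 2 [66.7°–86.7°] simple-harmonic, h=-8: full span → s += -8 → s = 1.0000
seg 3 [86.7°–117.8°] cycloidal, h=16: θ=105.9° here. β=19.2, B=31.1. 16·(0.6174 − sin(2π·0.6174)/(2π)) = 11.5900 → s = 12.5900
radial distance = base radius + s = 32 + 12.5900 = 44.5900

44.5900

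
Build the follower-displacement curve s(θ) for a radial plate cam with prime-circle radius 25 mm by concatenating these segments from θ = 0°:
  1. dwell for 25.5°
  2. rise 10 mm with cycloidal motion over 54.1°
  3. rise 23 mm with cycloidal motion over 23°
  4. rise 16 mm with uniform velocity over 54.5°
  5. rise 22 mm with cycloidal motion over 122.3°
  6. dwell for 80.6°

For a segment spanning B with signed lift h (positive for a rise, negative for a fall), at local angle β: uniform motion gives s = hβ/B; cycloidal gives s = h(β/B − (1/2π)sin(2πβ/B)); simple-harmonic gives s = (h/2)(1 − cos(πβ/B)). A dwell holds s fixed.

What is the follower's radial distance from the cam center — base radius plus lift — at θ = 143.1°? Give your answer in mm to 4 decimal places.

seg 1 [0°–25.5°] dwell: s stays 0.0000
seg 2 [25.5°–79.6°] cycloidal, h=10: full span → s += 10 → s = 10.0000
seg 3 [79.6°–102.6°] cycloidal, h=23: full span → s += 23 → s = 33.0000
seg 4 [102.6°–157.1°] uniform, h=16: θ=143.1° here. β=40.5, B=54.5. 16·40.5/54.5 = 11.8899 → s = 44.8899
radial distance = base radius + s = 25 + 44.8899 = 69.8899

69.8899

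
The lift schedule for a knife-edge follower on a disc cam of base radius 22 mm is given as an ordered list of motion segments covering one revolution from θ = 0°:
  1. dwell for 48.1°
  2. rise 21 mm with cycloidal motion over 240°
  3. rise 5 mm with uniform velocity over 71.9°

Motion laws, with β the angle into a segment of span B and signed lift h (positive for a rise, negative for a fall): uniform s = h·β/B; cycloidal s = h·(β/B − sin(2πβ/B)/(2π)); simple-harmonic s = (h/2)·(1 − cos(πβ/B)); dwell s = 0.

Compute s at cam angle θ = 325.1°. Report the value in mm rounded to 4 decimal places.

seg 1 [0°–48.1°] dwell: s stays 0.0000
seg 2 [48.1°–288.1°] cycloidal, h=21: full span → s += 21 → s = 21.0000
seg 3 [288.1°–360°] uniform, h=5: θ=325.1° here. β=37, B=71.9. 5·37/71.9 = 2.5730 → s = 23.5730

23.5730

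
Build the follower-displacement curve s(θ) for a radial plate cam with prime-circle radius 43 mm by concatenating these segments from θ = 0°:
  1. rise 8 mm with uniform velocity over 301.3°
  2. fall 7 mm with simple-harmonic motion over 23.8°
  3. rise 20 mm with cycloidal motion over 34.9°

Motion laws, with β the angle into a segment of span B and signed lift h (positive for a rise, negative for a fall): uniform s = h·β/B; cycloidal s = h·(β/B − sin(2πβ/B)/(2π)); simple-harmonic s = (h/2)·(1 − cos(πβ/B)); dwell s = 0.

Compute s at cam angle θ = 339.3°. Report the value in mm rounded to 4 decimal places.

seg 1 [0°–301.3°] uniform, h=8: full span → s += 8 → s = 8.0000
seg 2 [301.3°–325.1°] simple-harmonic, h=-7: full span → s += -7 → s = 1.0000
seg 3 [325.1°–360°] cycloidal, h=20: θ=339.3° here. β=14.2, B=34.9. 20·(0.4069 − sin(2π·0.4069)/(2π)) = 6.3795 → s = 7.3795

7.3795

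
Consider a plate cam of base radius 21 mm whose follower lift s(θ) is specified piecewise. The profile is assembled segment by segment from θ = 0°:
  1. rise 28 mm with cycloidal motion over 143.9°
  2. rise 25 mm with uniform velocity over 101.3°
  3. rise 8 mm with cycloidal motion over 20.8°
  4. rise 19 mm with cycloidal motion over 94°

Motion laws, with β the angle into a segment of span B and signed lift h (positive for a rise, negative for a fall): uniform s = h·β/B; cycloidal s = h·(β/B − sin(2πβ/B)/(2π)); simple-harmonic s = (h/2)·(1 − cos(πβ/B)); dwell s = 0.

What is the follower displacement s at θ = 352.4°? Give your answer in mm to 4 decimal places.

seg 1 [0°–143.9°] cycloidal, h=28: full span → s += 28 → s = 28.0000
seg 2 [143.9°–245.2°] uniform, h=25: full span → s += 25 → s = 53.0000
seg 3 [245.2°–266°] cycloidal, h=8: full span → s += 8 → s = 61.0000
seg 4 [266°–360°] cycloidal, h=19: θ=352.4° here. β=86.4, B=94. 19·(0.9191 − sin(2π·0.9191)/(2π)) = 18.9348 → s = 79.9348

79.9348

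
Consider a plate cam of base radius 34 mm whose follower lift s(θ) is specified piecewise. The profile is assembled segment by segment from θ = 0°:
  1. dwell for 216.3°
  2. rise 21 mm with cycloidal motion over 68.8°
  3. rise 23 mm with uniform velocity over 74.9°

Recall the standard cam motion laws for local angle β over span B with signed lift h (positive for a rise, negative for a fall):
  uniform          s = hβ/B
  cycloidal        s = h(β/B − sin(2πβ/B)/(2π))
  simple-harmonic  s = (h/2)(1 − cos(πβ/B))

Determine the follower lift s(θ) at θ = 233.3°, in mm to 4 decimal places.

seg 1 [0°–216.3°] dwell: s stays 0.0000
seg 2 [216.3°–285.1°] cycloidal, h=21: θ=233.3° here. β=17, B=68.8. 21·(0.2471 − sin(2π·0.2471)/(2π)) = 1.8473 → s = 1.8473

1.8473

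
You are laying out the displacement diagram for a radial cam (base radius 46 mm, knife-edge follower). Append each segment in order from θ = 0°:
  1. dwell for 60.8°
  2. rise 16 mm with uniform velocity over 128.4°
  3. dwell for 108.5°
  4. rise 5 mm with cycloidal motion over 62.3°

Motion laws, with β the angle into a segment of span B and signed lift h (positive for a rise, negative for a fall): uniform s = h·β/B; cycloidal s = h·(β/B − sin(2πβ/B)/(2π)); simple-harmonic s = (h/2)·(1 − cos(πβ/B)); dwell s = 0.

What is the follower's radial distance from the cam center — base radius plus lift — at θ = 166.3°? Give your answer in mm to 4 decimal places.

seg 1 [0°–60.8°] dwell: s stays 0.0000
seg 2 [60.8°–189.2°] uniform, h=16: θ=166.3° here. β=105.5, B=128.4. 16·105.5/128.4 = 13.1464 → s = 13.1464
radial distance = base radius + s = 46 + 13.1464 = 59.1464

59.1464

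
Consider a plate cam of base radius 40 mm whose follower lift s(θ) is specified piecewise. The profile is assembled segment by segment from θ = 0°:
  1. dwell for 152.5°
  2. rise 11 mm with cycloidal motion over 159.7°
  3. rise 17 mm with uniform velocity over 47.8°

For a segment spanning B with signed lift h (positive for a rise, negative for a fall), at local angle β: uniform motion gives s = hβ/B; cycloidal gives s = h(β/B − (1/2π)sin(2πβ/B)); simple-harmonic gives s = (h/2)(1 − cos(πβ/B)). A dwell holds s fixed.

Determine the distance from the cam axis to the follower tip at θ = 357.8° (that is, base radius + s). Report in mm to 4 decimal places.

seg 1 [0°–152.5°] dwell: s stays 0.0000
seg 2 [152.5°–312.2°] cycloidal, h=11: full span → s += 11 → s = 11.0000
seg 3 [312.2°–360°] uniform, h=17: θ=357.8° here. β=45.6, B=47.8. 17·45.6/47.8 = 16.2176 → s = 27.2176
radial distance = base radius + s = 40 + 27.2176 = 67.2176

67.2176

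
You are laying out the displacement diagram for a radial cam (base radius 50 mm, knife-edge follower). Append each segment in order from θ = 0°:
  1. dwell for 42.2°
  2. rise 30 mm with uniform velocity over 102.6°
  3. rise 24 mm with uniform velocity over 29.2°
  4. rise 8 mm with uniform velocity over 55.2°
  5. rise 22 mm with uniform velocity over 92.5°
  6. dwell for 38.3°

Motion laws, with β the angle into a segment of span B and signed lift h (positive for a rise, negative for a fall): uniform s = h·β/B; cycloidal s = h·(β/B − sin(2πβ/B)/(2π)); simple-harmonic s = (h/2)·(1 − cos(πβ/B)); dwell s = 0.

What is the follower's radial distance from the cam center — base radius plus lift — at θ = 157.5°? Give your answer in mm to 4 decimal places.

seg 1 [0°–42.2°] dwell: s stays 0.0000
seg 2 [42.2°–144.8°] uniform, h=30: full span → s += 30 → s = 30.0000
seg 3 [144.8°–174°] uniform, h=24: θ=157.5° here. β=12.7, B=29.2. 24·12.7/29.2 = 10.4384 → s = 40.4384
radial distance = base radius + s = 50 + 40.4384 = 90.4384

90.4384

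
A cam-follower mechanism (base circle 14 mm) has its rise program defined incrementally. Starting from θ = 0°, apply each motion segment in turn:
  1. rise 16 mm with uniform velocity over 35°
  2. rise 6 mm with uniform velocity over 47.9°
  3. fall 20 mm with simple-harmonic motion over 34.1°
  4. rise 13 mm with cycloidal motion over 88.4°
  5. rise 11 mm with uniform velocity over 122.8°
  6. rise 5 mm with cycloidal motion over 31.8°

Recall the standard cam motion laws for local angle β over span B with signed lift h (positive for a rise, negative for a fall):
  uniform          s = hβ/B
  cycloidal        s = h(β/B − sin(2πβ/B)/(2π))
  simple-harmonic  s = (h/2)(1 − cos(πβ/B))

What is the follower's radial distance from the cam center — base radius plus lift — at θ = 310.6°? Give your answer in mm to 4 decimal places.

seg 1 [0°–35°] uniform, h=16: full span → s += 16 → s = 16.0000
seg 2 [35°–82.9°] uniform, h=6: full span → s += 6 → s = 22.0000
seg 3 [82.9°–117°] simple-harmonic, h=-20: full span → s += -20 → s = 2.0000
seg 4 [117°–205.4°] cycloidal, h=13: full span → s += 13 → s = 15.0000
seg 5 [205.4°–328.2°] uniform, h=11: θ=310.6° here. β=105.2, B=122.8. 11·105.2/122.8 = 9.4235 → s = 24.4235
radial distance = base radius + s = 14 + 24.4235 = 38.4235

38.4235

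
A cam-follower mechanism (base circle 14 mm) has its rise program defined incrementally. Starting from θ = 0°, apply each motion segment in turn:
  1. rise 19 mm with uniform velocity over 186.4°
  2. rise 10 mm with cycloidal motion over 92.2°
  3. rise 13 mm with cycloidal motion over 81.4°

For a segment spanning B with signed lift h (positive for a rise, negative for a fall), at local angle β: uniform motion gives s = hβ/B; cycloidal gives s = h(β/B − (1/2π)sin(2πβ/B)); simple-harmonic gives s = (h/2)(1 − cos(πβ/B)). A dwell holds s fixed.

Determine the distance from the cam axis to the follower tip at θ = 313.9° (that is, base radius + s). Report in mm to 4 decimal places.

seg 1 [0°–186.4°] uniform, h=19: full span → s += 19 → s = 19.0000
seg 2 [186.4°–278.6°] cycloidal, h=10: full span → s += 10 → s = 29.0000
seg 3 [278.6°–360°] cycloidal, h=13: θ=313.9° here. β=35.3, B=81.4. 13·(0.4337 − sin(2π·0.4337)/(2π)) = 4.7999 → s = 33.7999
radial distance = base radius + s = 14 + 33.7999 = 47.7999

47.7999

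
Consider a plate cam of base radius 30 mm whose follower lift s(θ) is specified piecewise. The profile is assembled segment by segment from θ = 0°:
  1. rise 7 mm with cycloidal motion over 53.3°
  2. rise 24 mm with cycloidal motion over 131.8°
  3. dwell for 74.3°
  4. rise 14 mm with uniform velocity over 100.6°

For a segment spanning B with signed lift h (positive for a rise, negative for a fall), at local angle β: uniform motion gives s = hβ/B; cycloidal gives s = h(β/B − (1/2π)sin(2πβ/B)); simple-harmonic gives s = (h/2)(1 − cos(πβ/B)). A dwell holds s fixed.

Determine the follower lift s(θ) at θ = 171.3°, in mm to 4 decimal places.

seg 1 [0°–53.3°] cycloidal, h=7: full span → s += 7 → s = 7.0000
seg 2 [53.3°–185.1°] cycloidal, h=24: θ=171.3° here. β=118, B=131.8. 24·(0.8953 − sin(2π·0.8953)/(2π)) = 23.8226 → s = 30.8226

30.8226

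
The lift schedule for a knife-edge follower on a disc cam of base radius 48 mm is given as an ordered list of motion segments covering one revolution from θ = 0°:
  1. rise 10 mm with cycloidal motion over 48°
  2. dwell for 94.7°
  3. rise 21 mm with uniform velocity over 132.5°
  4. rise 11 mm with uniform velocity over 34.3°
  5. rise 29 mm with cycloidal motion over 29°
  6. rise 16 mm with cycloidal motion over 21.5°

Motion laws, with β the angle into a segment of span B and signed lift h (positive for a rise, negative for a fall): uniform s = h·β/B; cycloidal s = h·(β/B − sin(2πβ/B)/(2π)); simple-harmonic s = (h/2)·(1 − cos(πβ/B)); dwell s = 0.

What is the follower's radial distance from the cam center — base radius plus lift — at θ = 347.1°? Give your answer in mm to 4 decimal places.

seg 1 [0°–48°] cycloidal, h=10: full span → s += 10 → s = 10.0000
seg 2 [48°–142.7°] dwell: s stays 10.0000
seg 3 [142.7°–275.2°] uniform, h=21: full span → s += 21 → s = 31.0000
seg 4 [275.2°–309.5°] uniform, h=11: full span → s += 11 → s = 42.0000
seg 5 [309.5°–338.5°] cycloidal, h=29: full span → s += 29 → s = 71.0000
seg 6 [338.5°–360°] cycloidal, h=16: θ=347.1° here. β=8.6, B=21.5. 16·(0.4000 − sin(2π·0.4000)/(2π)) = 4.9032 → s = 75.9032
radial distance = base radius + s = 48 + 75.9032 = 123.9032

123.9032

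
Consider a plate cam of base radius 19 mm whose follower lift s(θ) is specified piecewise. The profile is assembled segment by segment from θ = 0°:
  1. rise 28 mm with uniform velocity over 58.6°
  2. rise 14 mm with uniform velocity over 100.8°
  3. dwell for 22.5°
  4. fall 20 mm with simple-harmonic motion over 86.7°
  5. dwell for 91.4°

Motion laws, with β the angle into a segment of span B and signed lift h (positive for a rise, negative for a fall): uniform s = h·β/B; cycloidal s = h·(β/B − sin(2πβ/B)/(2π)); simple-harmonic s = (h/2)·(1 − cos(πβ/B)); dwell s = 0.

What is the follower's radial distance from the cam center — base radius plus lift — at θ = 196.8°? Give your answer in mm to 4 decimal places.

seg 1 [0°–58.6°] uniform, h=28: full span → s += 28 → s = 28.0000
seg 2 [58.6°–159.4°] uniform, h=14: full span → s += 14 → s = 42.0000
seg 3 [159.4°–181.9°] dwell: s stays 42.0000
seg 4 [181.9°–268.6°] simple-harmonic, h=-20: θ=196.8° here. β=14.9, B=86.7. -20/2·(1 − cos(π·0.1719)) = -1.4224 → s = 40.5776
radial distance = base radius + s = 19 + 40.5776 = 59.5776

59.5776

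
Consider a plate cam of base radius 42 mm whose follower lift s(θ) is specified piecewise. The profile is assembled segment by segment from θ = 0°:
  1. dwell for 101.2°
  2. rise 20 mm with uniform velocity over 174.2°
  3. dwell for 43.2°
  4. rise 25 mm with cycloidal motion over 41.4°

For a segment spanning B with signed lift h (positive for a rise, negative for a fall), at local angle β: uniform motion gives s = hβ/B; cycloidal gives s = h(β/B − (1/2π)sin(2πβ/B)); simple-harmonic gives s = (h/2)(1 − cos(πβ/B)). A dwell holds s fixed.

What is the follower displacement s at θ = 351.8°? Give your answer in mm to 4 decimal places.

seg 1 [0°–101.2°] dwell: s stays 0.0000
seg 2 [101.2°–275.4°] uniform, h=20: full span → s += 20 → s = 20.0000
seg 3 [275.4°–318.6°] dwell: s stays 20.0000
seg 4 [318.6°–360°] cycloidal, h=25: θ=351.8° here. β=33.2, B=41.4. 25·(0.8019 − sin(2π·0.8019)/(2π)) = 23.8172 → s = 43.8172

43.8172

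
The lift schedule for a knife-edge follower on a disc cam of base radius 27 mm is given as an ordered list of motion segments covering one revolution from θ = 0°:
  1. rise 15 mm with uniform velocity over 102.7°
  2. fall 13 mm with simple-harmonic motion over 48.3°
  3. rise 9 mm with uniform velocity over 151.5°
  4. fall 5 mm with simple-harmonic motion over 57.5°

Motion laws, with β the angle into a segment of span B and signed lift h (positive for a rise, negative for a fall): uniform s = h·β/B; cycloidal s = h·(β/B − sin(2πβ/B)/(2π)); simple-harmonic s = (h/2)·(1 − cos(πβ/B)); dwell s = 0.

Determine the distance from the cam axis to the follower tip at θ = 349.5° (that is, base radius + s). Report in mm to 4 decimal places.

seg 1 [0°–102.7°] uniform, h=15: full span → s += 15 → s = 15.0000
seg 2 [102.7°–151°] simple-harmonic, h=-13: full span → s += -13 → s = 2.0000
seg 3 [151°–302.5°] uniform, h=9: full span → s += 9 → s = 11.0000
seg 4 [302.5°–360°] simple-harmonic, h=-5: θ=349.5° here. β=47, B=57.5. -5/2·(1 − cos(π·0.8174)) = -4.5998 → s = 6.4002
radial distance = base radius + s = 27 + 6.4002 = 33.4002

33.4002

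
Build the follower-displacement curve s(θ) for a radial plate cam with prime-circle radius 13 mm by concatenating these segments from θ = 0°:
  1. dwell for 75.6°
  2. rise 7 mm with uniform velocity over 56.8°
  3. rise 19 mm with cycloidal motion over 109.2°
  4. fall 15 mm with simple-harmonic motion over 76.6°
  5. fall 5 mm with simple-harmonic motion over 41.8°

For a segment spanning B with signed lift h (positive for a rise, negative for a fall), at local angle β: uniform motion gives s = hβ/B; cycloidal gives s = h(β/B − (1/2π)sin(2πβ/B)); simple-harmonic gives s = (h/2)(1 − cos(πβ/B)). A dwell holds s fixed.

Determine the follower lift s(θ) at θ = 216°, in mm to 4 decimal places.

seg 1 [0°–75.6°] dwell: s stays 0.0000
seg 2 [75.6°–132.4°] uniform, h=7: full span → s += 7 → s = 7.0000
seg 3 [132.4°–241.6°] cycloidal, h=19: θ=216° here. β=83.6, B=109.2. 19·(0.7656 − sin(2π·0.7656)/(2π)) = 17.5553 → s = 24.5553

24.5553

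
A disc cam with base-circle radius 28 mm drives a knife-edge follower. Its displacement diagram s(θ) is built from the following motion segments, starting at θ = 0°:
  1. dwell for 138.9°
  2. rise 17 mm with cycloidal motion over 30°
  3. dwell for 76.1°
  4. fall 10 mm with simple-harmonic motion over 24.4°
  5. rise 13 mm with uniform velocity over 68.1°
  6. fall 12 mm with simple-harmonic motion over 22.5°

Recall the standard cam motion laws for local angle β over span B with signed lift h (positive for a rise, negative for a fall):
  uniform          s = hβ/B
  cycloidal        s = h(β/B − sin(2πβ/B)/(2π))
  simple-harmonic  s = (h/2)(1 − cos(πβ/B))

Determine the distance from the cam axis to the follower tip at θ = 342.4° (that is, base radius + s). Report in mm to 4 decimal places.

seg 1 [0°–138.9°] dwell: s stays 0.0000
seg 2 [138.9°–168.9°] cycloidal, h=17: full span → s += 17 → s = 17.0000
seg 3 [168.9°–245°] dwell: s stays 17.0000
seg 4 [245°–269.4°] simple-harmonic, h=-10: full span → s += -10 → s = 7.0000
seg 5 [269.4°–337.5°] uniform, h=13: full span → s += 13 → s = 20.0000
seg 6 [337.5°–360°] simple-harmonic, h=-12: θ=342.4° here. β=4.9, B=22.5. -12/2·(1 − cos(π·0.2178)) = -1.3503 → s = 18.6497
radial distance = base radius + s = 28 + 18.6497 = 46.6497

46.6497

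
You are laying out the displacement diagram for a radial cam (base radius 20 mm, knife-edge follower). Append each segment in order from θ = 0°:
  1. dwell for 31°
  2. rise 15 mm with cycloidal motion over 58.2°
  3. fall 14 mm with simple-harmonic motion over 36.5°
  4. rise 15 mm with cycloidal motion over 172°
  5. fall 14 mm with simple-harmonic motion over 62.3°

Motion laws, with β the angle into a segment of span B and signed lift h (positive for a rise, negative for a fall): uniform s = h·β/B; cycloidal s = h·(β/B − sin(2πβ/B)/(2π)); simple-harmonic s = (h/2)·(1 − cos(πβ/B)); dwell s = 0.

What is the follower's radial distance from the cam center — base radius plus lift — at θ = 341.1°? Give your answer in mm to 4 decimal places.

seg 1 [0°–31°] dwell: s stays 0.0000
seg 2 [31°–89.2°] cycloidal, h=15: full span → s += 15 → s = 15.0000
seg 3 [89.2°–125.7°] simple-harmonic, h=-14: full span → s += -14 → s = 1.0000
seg 4 [125.7°–297.7°] cycloidal, h=15: full span → s += 15 → s = 16.0000
seg 5 [297.7°–360°] simple-harmonic, h=-14: θ=341.1° here. β=43.4, B=62.3. -14/2·(1 − cos(π·0.6966)) = -11.0543 → s = 4.9457
radial distance = base radius + s = 20 + 4.9457 = 24.9457

24.9457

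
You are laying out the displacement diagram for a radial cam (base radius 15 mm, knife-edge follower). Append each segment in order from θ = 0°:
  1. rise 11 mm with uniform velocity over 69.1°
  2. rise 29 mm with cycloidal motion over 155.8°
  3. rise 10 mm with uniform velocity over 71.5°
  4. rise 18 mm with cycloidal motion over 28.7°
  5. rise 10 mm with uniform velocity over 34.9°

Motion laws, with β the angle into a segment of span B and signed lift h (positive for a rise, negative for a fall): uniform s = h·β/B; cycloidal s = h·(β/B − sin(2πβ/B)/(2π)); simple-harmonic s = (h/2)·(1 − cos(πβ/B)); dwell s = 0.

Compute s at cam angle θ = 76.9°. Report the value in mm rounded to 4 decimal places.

seg 1 [0°–69.1°] uniform, h=11: full span → s += 11 → s = 11.0000
seg 2 [69.1°–224.9°] cycloidal, h=29: θ=76.9° here. β=7.8, B=155.8. 29·(0.0501 − sin(2π·0.0501)/(2π)) = 0.0238 → s = 11.0238

11.0238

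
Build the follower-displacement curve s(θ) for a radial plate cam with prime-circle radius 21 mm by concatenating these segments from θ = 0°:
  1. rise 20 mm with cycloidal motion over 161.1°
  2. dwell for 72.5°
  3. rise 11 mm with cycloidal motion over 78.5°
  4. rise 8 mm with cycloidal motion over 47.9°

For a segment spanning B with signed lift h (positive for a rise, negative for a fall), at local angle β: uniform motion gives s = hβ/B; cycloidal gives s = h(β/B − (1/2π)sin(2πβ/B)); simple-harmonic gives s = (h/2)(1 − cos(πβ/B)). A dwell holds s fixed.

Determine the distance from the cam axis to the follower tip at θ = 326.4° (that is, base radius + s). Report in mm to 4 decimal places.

seg 1 [0°–161.1°] cycloidal, h=20: full span → s += 20 → s = 20.0000
seg 2 [161.1°–233.6°] dwell: s stays 20.0000
seg 3 [233.6°–312.1°] cycloidal, h=11: full span → s += 11 → s = 31.0000
seg 4 [312.1°–360°] cycloidal, h=8: θ=326.4° here. β=14.3, B=47.9. 8·(0.2985 − sin(2π·0.2985)/(2π)) = 1.1738 → s = 32.1738
radial distance = base radius + s = 21 + 32.1738 = 53.1738

53.1738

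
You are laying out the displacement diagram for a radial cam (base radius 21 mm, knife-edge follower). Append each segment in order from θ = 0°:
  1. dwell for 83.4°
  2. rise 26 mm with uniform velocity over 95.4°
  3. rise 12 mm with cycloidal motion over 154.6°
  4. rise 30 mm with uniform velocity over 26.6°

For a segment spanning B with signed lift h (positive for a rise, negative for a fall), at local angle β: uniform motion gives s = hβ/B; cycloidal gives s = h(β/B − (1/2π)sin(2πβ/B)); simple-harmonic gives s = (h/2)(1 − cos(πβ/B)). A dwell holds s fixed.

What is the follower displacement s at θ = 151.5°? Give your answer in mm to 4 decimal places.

seg 1 [0°–83.4°] dwell: s stays 0.0000
seg 2 [83.4°–178.8°] uniform, h=26: θ=151.5° here. β=68.1, B=95.4. 26·68.1/95.4 = 18.5597 → s = 18.5597

18.5597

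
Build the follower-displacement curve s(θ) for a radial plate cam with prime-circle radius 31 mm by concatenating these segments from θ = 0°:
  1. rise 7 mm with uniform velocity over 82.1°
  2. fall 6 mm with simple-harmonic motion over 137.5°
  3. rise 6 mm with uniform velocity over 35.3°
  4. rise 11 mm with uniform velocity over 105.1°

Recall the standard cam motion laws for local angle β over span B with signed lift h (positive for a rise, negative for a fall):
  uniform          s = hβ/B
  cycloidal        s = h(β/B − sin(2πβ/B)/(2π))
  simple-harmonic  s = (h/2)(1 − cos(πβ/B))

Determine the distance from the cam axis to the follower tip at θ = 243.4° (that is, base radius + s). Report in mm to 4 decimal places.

seg 1 [0°–82.1°] uniform, h=7: full span → s += 7 → s = 7.0000
seg 2 [82.1°–219.6°] simple-harmonic, h=-6: full span → s += -6 → s = 1.0000
seg 3 [219.6°–254.9°] uniform, h=6: θ=243.4° here. β=23.8, B=35.3. 6·23.8/35.3 = 4.0453 → s = 5.0453
radial distance = base radius + s = 31 + 5.0453 = 36.0453

36.0453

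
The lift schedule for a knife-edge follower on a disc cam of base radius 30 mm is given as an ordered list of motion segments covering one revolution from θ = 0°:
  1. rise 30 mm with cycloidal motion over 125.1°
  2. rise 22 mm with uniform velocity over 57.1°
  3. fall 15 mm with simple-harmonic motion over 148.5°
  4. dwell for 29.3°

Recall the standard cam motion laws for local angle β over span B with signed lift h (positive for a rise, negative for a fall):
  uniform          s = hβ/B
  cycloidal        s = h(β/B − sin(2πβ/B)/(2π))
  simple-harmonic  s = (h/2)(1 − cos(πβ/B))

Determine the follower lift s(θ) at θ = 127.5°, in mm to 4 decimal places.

seg 1 [0°–125.1°] cycloidal, h=30: full span → s += 30 → s = 30.0000
seg 2 [125.1°–182.2°] uniform, h=22: θ=127.5° here. β=2.4, B=57.1. 22·2.4/57.1 = 0.9247 → s = 30.9247

30.9247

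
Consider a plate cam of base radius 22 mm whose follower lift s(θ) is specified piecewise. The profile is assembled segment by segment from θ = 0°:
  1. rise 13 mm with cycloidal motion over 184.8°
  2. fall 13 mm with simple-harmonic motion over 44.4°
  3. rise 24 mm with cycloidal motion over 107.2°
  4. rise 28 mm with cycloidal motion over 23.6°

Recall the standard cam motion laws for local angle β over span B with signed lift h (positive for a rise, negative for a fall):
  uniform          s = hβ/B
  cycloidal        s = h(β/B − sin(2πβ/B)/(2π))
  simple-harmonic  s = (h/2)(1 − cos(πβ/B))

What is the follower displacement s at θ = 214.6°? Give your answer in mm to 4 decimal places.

seg 1 [0°–184.8°] cycloidal, h=13: full span → s += 13 → s = 13.0000
seg 2 [184.8°–229.2°] simple-harmonic, h=-13: θ=214.6° here. β=29.8, B=44.4. -13/2·(1 − cos(π·0.6712)) = -9.8293 → s = 3.1707

3.1707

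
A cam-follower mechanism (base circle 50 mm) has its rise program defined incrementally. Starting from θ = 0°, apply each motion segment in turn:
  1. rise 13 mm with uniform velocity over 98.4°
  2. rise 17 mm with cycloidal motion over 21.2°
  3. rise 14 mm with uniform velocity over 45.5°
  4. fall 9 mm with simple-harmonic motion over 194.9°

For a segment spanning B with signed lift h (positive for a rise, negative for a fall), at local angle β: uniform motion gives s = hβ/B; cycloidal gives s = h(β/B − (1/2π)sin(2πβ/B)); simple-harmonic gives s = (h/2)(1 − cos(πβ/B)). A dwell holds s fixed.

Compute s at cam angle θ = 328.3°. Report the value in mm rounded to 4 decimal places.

seg 1 [0°–98.4°] uniform, h=13: full span → s += 13 → s = 13.0000
seg 2 [98.4°–119.6°] cycloidal, h=17: full span → s += 17 → s = 30.0000
seg 3 [119.6°–165.1°] uniform, h=14: full span → s += 14 → s = 44.0000
seg 4 [165.1°–360°] simple-harmonic, h=-9: θ=328.3° here. β=163.2, B=194.9. -9/2·(1 − cos(π·0.8374)) = -8.4252 → s = 35.5748

35.5748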